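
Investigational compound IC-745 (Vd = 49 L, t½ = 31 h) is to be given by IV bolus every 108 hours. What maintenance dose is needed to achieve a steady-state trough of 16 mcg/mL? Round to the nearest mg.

τ/t½ = 108/31 ≈ 3.4839, so f = (1/2)^(108/31) ≈ 0.089382.
Cmin,ss = (D/Vd)·f/(1−f), so D = Cmin,ss·Vd·(1−f)/f.
D = 16 × 49 × (1−f)/f ≈ 16 × 49 × 10.18793 ≈ 7987.34 mg.

7987 mg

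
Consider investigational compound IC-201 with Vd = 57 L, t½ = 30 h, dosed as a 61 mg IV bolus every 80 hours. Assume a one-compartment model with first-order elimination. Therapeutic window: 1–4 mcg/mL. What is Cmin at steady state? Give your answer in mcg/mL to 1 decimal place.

k = ln2/t½ = ln2/30 ≈ 0.023105 h⁻¹; fraction remaining f = e^(−kτ) = e^(−0.023105×80) ≈ 0.1575.
Single-dose peak C₀ = D/Vd = 61/57 ≈ 1.070 mcg/mL.
Steady-state trough Cmin,ss = C₀·f/(1−f) ≈ 1.070 × 0.1575/0.8425 ≈ 0.200 mcg/mL.
Trough 0.2 mcg/mL vs MEC 1 mcg/mL: subtherapeutic.

0.2 mcg/mL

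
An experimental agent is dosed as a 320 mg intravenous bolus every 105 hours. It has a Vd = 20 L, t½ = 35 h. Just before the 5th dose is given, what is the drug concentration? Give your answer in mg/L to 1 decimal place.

f = (1/2)^(τ/t½) = (1/2)^(105/35) ≈ 0.1250.
C₀ = D/Vd = 320/20 ≈ 16.000 mg/L.
Before the 5th dose, 4 doses have been given. Superposition: Cmin = C₀·(f + f² + … + f^4).
≈ 16.000 × (0.1250 + 0.0156 + 0.0020 + 0.0002) ≈ 16.000 × 0.1428 ≈ 2.285 mg/L.

2.3 mg/L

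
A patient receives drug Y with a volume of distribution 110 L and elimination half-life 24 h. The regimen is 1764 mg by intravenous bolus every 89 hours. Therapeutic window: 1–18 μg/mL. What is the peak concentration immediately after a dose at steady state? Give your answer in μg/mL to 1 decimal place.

17.4 μg/mL

τ/t½ = 89/24 ≈ 3.7083, so fraction remaining f = (1/2)^(89/24) ≈ 0.0765.
At steady state, accumulation factor R = 1/(1 − e^(−kτ)) ≈ 1.0828.
Single-dose peak C₀ = D/Vd = 1764/110 ≈ 16.036 μg/mL.
Cmax,ss = C₀/(1 − f) ≈ 16.036/0.9235 ≈ 17.364 μg/mL.
Peak 17.4 μg/mL vs MTC 18 μg/mL: below toxic threshold.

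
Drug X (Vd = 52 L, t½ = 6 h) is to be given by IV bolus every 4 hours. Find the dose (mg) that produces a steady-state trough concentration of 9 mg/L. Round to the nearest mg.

τ/t½ = 4/6 ≈ 0.66667, so f = (1/2)^(4/6) ≈ 0.629961.
Cmin,ss = (D/Vd)·f/(1−f), so D = Cmin,ss·Vd·(1−f)/f.
D = 9 × 52 × (1−f)/f ≈ 9 × 52 × 0.58740 ≈ 274.90 mg.

275 mg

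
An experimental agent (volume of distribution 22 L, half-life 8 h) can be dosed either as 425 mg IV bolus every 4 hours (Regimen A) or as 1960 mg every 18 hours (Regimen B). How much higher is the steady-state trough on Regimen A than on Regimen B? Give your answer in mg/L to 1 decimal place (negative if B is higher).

Regimen A: f = (1/2)^(4/8) ≈ 0.7071; Cmin,ss = (425/22)·f/(1−f) ≈ 46.637 mg/L.
Regimen B: f = (1/2)^(18/8) ≈ 0.2102; Cmin,ss = (1960/22)·f/(1−f) ≈ 23.711 mg/L.
Difference ≈ 46.637 − 23.711 ≈ 22.926 mg/L.

22.9 mg/L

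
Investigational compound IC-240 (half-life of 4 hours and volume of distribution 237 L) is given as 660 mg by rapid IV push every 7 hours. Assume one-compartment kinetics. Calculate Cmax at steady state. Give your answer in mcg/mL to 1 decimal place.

Over one 7-h interval, 7/4 ≈ 1.75 half-lives elapse, leaving f ≈ 0.2973 of each dose.
At steady state, accumulation factor R = 1/(1 − e^(−kτ)) ≈ 1.4231.
Each bolus raises the concentration by D/Vd = 660/237 ≈ 2.785 mcg/mL.
Steady-state peak Cmax,ss = C₀·R ≈ 2.785 × 1.4231 ≈ 3.963 mcg/mL.

4.0 mcg/mL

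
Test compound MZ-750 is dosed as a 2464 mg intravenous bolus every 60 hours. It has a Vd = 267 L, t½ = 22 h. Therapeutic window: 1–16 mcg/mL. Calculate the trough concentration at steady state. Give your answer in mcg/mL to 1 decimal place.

k = ln2/t½ = ln2/22 ≈ 0.031507 h⁻¹; fraction remaining f = e^(−kτ) = e^(−0.031507×60) ≈ 0.1510.
At steady state, accumulation factor R = 1/(1 − e^(−kτ)) ≈ 1.1779.
Single-dose peak C₀ = D/Vd = 2464/267 ≈ 9.228 mcg/mL.
Steady-state peak Cmax,ss = C₀·R ≈ 9.228 × 1.1779 ≈ 10.870 mcg/mL.
Steady-state trough Cmin,ss = Cmax,ss·f ≈ 10.870 × 0.1510 ≈ 1.641 mcg/mL.
Trough 1.6 mcg/mL vs MEC 1 mcg/mL: adequate.

1.6 mcg/mL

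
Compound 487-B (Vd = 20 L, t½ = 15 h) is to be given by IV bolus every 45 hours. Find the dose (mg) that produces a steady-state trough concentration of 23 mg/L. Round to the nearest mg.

3220 mg

τ/t½ = 45/15 ≈ 3, so f = (1/2)^(45/15) ≈ 0.125000.
Cmin,ss = (D/Vd)·f/(1−f), so D = Cmin,ss·Vd·(1−f)/f.
D = 23 × 20 × (1−f)/f ≈ 23 × 20 × 7.00000 ≈ 3220.00 mg.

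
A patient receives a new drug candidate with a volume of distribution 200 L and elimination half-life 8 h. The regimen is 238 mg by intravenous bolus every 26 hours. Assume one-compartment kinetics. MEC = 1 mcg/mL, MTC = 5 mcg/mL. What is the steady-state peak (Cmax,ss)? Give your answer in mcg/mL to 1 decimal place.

k = ln2/t½ = ln2/8 ≈ 0.086643 h⁻¹; fraction remaining f = e^(−kτ) = e^(−0.086643×26) ≈ 0.1051.
Accumulation ratio R = 1/(1 − f) ≈ 1/0.8949 ≈ 1.1174.
Each bolus raises the concentration by D/Vd = 238/200 ≈ 1.190 mcg/mL.
Cmax,ss = C₀/(1 − f) ≈ 1.190/0.8949 ≈ 1.330 mcg/mL.
Peak 1.3 mcg/mL vs MTC 5 mcg/mL: below toxic threshold.

1.3 mcg/mL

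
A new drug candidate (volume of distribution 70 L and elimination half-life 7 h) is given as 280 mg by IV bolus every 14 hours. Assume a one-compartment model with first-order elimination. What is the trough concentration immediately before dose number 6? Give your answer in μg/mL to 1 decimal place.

1.3 μg/mL

f = (1/2)^(τ/t½) = (1/2)^(14/7) ≈ 0.2500.
C₀ = D/Vd = 280/70 ≈ 4.000 μg/mL.
Before the 6th dose, 5 doses have been given. Superposition: Cmin = C₀·(f + f² + … + f^5).
≈ 4.000 × (0.2500 + 0.0625 + 0.0156 + 0.0039 + 0.0010) ≈ 4.000 × 0.3330 ≈ 1.332 μg/mL.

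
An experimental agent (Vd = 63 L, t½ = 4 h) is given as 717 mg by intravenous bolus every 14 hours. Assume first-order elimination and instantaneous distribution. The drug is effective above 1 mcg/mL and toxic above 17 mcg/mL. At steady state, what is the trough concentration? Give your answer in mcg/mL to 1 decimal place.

Over one 14-h interval, 14/4 ≈ 3.5 half-lives elapse, leaving f ≈ 0.0884 of each dose.
At steady state, accumulation factor R = 1/(1 − e^(−kτ)) ≈ 1.0970.
Each bolus raises the concentration by D/Vd = 717/63 ≈ 11.381 mcg/mL.
Cmax,ss = C₀/(1 − f) ≈ 11.381/0.9116 ≈ 12.485 mcg/mL.
Steady-state trough Cmin,ss = Cmax,ss·f ≈ 12.485 × 0.0884 ≈ 1.104 mcg/mL.
Trough 1.1 mcg/mL vs MEC 1 mcg/mL: adequate.

1.1 mcg/mL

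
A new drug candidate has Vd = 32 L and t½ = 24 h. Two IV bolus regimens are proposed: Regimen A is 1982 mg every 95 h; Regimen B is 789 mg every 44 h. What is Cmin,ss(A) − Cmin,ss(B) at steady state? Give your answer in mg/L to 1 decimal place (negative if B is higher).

-5.4 mg/L

Regimen A: f = (1/2)^(95/24) ≈ 0.0643; Cmin,ss = (1982/32)·f/(1−f) ≈ 4.256 mg/L.
Regimen B: f = (1/2)^(44/24) ≈ 0.2806; Cmin,ss = (789/32)·f/(1−f) ≈ 9.617 mg/L.
Difference ≈ 4.256 − 9.617 ≈ -5.361 mg/L.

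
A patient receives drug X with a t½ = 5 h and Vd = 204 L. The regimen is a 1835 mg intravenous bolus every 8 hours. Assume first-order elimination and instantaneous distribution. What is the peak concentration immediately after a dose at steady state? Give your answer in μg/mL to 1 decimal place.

k = ln2/t½ = ln2/5 ≈ 0.138629 h⁻¹; fraction remaining f = e^(−kτ) = e^(−0.138629×8) ≈ 0.3299.
At steady state, accumulation factor R = 1/(1 − e^(−kτ)) ≈ 1.4923.
Single-dose peak C₀ = D/Vd = 1835/204 ≈ 8.995 μg/mL.
Steady-state peak Cmax,ss = C₀·R ≈ 8.995 × 1.4923 ≈ 13.423 μg/mL.

13.4 μg/mL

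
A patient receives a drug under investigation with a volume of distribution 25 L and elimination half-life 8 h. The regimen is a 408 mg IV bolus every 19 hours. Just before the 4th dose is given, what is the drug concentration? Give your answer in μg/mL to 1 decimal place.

f = (1/2)^(τ/t½) = (1/2)^(19/8) ≈ 0.1928.
C₀ = D/Vd = 408/25 ≈ 16.320 μg/mL.
Before the 4th dose, 3 doses have been given. Superposition: Cmin = C₀·(f + f² + … + f^3).
≈ 16.320 × (0.1928 + 0.0372 + 0.0072) ≈ 16.320 × 0.2372 ≈ 3.871 μg/mL.

3.9 μg/mL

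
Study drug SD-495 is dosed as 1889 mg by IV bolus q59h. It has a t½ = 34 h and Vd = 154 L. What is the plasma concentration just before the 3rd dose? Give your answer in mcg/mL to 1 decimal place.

4.8 mcg/mL

f = (1/2)^(τ/t½) = (1/2)^(59/34) ≈ 0.3003.
C₀ = D/Vd = 1889/154 ≈ 12.266 mcg/mL.
Before the 3rd dose, 2 doses have been given. Superposition: Cmin = C₀·(f + f²).
≈ 12.266 × (0.3003 + 0.0902) ≈ 12.266 × 0.3905 ≈ 4.790 mcg/mL.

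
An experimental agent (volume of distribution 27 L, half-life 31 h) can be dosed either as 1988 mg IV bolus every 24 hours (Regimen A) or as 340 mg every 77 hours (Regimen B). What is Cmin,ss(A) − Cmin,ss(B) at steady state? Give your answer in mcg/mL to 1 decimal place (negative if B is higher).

100.9 mcg/mL

Regimen A: f = (1/2)^(24/31) ≈ 0.5847; Cmin,ss = (1988/27)·f/(1−f) ≈ 103.663 mcg/mL.
Regimen B: f = (1/2)^(77/31) ≈ 0.1788; Cmin,ss = (340/27)·f/(1−f) ≈ 2.742 mcg/mL.
Difference ≈ 103.663 − 2.742 ≈ 100.921 mcg/mL.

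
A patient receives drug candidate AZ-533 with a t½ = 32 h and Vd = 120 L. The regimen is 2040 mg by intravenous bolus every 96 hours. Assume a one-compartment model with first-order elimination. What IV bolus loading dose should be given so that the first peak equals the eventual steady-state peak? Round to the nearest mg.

f = (1/2)^(96/32) ≈ 0.125000; accumulation ratio R = 1/(1−f) ≈ 1.14286.
Loading dose to hit Cmax,ss on first dose: D_load = D_maint·R ≈ 2040 × 1.14286 ≈ 2331.43 mg.

2331 mg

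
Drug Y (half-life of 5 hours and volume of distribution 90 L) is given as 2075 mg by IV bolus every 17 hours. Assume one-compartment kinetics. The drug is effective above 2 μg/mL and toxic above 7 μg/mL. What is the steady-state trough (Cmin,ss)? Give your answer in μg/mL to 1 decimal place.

2.4 μg/mL

Over one 17-h interval, 17/5 ≈ 3.4 half-lives elapse, leaving f ≈ 0.0947 of each dose.
Each bolus raises the concentration by D/Vd = 2075/90 ≈ 23.056 μg/mL.
Steady-state trough Cmin,ss = C₀·f/(1−f) ≈ 23.056 × 0.0947/0.9053 ≈ 2.412 μg/mL.
Trough 2.4 μg/mL vs MEC 2 μg/mL: adequate.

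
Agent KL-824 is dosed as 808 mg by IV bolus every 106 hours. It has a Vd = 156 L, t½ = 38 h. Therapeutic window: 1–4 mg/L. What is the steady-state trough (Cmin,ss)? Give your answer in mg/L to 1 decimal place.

0.9 mg/L

k = ln2/t½ = ln2/38 ≈ 0.018241 h⁻¹; fraction remaining f = e^(−kτ) = e^(−0.018241×106) ≈ 0.1446.
Each bolus raises the concentration by D/Vd = 808/156 ≈ 5.179 mg/L.
Steady-state trough Cmin,ss = C₀·f/(1−f) ≈ 5.179 × 0.1446/0.8554 ≈ 0.875 mg/L.
Trough 0.9 mg/L vs MEC 1 mg/L: subtherapeutic.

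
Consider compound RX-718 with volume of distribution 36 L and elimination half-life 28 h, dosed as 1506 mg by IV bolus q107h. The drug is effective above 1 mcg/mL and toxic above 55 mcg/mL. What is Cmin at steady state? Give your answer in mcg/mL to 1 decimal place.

k = ln2/t½ = ln2/28 ≈ 0.024755 h⁻¹; fraction remaining f = e^(−kτ) = e^(−0.024755×107) ≈ 0.0707.
Single-dose peak C₀ = D/Vd = 1506/36 ≈ 41.833 mcg/mL.
Steady-state trough Cmin,ss = C₀·f/(1−f) ≈ 41.833 × 0.0707/0.9293 ≈ 3.183 mcg/mL.
Trough 3.2 mcg/mL vs MEC 1 mcg/mL: adequate.

3.2 mcg/mL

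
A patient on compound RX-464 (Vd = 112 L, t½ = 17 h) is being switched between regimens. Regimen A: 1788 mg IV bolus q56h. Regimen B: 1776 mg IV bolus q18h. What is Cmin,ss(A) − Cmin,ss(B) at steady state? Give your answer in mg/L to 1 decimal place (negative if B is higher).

-12.8 mg/L

Regimen A: f = (1/2)^(56/17) ≈ 0.1019; Cmin,ss = (1788/112)·f/(1−f) ≈ 1.811 mg/L.
Regimen B: f = (1/2)^(18/17) ≈ 0.4800; Cmin,ss = (1776/112)·f/(1−f) ≈ 14.637 mg/L.
Difference ≈ 1.811 − 14.637 ≈ -12.826 mg/L.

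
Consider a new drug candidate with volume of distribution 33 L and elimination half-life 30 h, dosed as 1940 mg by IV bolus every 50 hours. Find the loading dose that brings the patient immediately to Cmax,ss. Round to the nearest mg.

f = (1/2)^(50/30) ≈ 0.314980; accumulation ratio R = 1/(1−f) ≈ 1.45981.
Loading dose to hit Cmax,ss on first dose: D_load = D_maint·R ≈ 1940 × 1.45981 ≈ 2832.03 mg.

2832 mg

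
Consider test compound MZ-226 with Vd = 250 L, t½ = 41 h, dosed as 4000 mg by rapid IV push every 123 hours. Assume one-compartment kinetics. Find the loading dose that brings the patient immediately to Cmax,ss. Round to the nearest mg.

4571 mg

f = (1/2)^(123/41) ≈ 0.125000; accumulation ratio R = 1/(1−f) ≈ 1.14286.
Loading dose to hit Cmax,ss on first dose: D_load = D_maint·R ≈ 4000 × 1.14286 ≈ 4571.44 mg.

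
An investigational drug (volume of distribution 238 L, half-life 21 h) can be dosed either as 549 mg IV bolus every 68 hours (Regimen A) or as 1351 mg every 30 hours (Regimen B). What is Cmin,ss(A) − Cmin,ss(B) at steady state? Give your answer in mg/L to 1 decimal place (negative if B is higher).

Regimen A: f = (1/2)^(68/21) ≈ 0.1060; Cmin,ss = (549/238)·f/(1−f) ≈ 0.274 mg/L.
Regimen B: f = (1/2)^(30/21) ≈ 0.3715; Cmin,ss = (1351/238)·f/(1−f) ≈ 3.355 mg/L.
Difference ≈ 0.274 − 3.355 ≈ -3.081 mg/L.

-3.1 mg/L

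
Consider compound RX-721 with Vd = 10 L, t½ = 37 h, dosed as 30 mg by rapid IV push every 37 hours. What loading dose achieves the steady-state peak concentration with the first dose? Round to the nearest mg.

f = (1/2)^(37/37) ≈ 0.500000; accumulation ratio R = 1/(1−f) ≈ 2.00000.
Loading dose to hit Cmax,ss on first dose: D_load = D_maint·R ≈ 30 × 2.00000 ≈ 60.00 mg.

60 mg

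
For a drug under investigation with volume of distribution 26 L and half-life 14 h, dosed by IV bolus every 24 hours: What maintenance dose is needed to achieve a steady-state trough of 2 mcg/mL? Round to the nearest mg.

119 mg

τ/t½ = 24/14 ≈ 1.7143, so f = (1/2)^(24/14) ≈ 0.304753.
Cmin,ss = (D/Vd)·f/(1−f), so D = Cmin,ss·Vd·(1−f)/f.
D = 2 × 26 × (1−f)/f ≈ 2 × 26 × 2.28135 ≈ 118.63 mg.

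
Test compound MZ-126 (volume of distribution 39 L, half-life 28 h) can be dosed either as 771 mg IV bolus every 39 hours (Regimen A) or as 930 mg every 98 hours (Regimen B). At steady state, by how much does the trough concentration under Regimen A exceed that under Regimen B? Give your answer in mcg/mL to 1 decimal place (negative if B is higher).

Regimen A: f = (1/2)^(39/28) ≈ 0.3808; Cmin,ss = (771/39)·f/(1−f) ≈ 12.158 mcg/mL.
Regimen B: f = (1/2)^(98/28) ≈ 0.0884; Cmin,ss = (930/39)·f/(1−f) ≈ 2.312 mcg/mL.
Difference ≈ 12.158 − 2.312 ≈ 9.846 mcg/mL.

9.8 mcg/mL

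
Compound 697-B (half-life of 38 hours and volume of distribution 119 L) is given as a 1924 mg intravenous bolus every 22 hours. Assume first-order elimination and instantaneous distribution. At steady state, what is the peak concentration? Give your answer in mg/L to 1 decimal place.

τ/t½ = 22/38 ≈ 0.57895, so fraction remaining f = (1/2)^(22/38) ≈ 0.6695.
Accumulation ratio R = 1/(1 − f) ≈ 1/0.3305 ≈ 3.0257.
Each bolus raises the concentration by D/Vd = 1924/119 ≈ 16.168 mg/L.
Cmax,ss = C₀/(1 − f) ≈ 16.168/0.3305 ≈ 48.920 mg/L.

48.9 mg/L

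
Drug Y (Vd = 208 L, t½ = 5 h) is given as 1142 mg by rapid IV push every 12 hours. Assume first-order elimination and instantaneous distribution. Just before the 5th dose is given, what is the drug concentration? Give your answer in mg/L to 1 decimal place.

1.3 mg/L

f = (1/2)^(τ/t½) = (1/2)^(12/5) ≈ 0.1895.
C₀ = D/Vd = 1142/208 ≈ 5.490 mg/L.
Before the 5th dose, 4 doses have been given. Superposition: Cmin = C₀·(f + f² + … + f^4).
≈ 5.490 × (0.1895 + 0.0359 + 0.0068 + 0.0013) ≈ 5.490 × 0.2335 ≈ 1.282 mg/L.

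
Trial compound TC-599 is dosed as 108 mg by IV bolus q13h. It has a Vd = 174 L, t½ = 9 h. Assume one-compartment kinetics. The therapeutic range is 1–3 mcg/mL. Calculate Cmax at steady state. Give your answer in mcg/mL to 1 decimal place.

τ/t½ = 13/9 ≈ 1.4444, so fraction remaining f = (1/2)^(13/9) ≈ 0.3674.
At steady state, accumulation factor R = 1/(1 − e^(−kτ)) ≈ 1.5808.
Single-dose peak C₀ = D/Vd = 108/174 ≈ 0.621 mcg/mL.
Cmax,ss = C₀/(1 − f) ≈ 0.621/0.6326 ≈ 0.982 mcg/mL.
Peak 1.0 mcg/mL vs MTC 3 mcg/mL: below toxic threshold.

1.0 mcg/mL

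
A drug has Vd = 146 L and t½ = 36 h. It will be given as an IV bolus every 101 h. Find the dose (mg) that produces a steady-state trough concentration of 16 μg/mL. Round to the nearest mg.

τ/t½ = 101/36 ≈ 2.8056, so f = (1/2)^(101/36) ≈ 0.143035.
Cmin,ss = (D/Vd)·f/(1−f), so D = Cmin,ss·Vd·(1−f)/f.
D = 16 × 146 × (1−f)/f ≈ 16 × 146 × 5.99130 ≈ 13995.68 mg.

13996 mg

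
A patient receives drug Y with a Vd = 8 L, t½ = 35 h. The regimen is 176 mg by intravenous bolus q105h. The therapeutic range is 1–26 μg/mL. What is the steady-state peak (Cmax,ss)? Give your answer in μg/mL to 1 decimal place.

The dosing interval is 3 half-lives, so f = 2^(−3) = 0.125.
At steady state, R = 1/(1 − 0.125) = 8/7.
Single-dose peak C₀ = D/Vd = 176/8 = 22 μg/mL.
Steady-state peak Cmax,ss = C₀·R = 22 × 8/7 ≈ 25.143 μg/mL.
Peak 25.1 μg/mL vs MTC 26 μg/mL: below toxic threshold.

25.1 μg/mL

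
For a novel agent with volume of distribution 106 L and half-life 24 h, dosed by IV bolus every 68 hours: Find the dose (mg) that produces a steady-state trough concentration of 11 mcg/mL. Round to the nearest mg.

7144 mg

τ/t½ = 68/24 ≈ 2.8333, so f = (1/2)^(68/24) ≈ 0.140308.
Cmin,ss = (D/Vd)·f/(1−f), so D = Cmin,ss·Vd·(1−f)/f.
D = 11 × 106 × (1−f)/f ≈ 11 × 106 × 6.12718 ≈ 7144.29 mg.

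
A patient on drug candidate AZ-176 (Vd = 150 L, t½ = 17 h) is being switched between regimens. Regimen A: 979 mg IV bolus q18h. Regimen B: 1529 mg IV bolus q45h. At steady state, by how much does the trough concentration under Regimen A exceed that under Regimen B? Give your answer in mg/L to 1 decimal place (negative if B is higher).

4.1 mg/L

Regimen A: f = (1/2)^(18/17) ≈ 0.4800; Cmin,ss = (979/150)·f/(1−f) ≈ 6.025 mg/L.
Regimen B: f = (1/2)^(45/17) ≈ 0.1596; Cmin,ss = (1529/150)·f/(1−f) ≈ 1.936 mg/L.
Difference ≈ 6.025 − 1.936 ≈ 4.089 mg/L.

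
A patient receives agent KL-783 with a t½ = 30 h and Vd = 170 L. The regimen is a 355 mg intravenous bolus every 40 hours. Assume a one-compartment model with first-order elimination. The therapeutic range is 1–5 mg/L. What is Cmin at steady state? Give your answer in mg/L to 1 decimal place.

1.4 mg/L

τ/t½ = 40/30 ≈ 1.3333, so fraction remaining f = (1/2)^(40/30) ≈ 0.3969.
Each bolus raises the concentration by D/Vd = 355/170 ≈ 2.088 mg/L.
Steady-state trough Cmin,ss = C₀·f/(1−f) ≈ 2.088 × 0.3969/0.6031 ≈ 1.374 mg/L.
Trough 1.4 mg/L vs MEC 1 mg/L: adequate.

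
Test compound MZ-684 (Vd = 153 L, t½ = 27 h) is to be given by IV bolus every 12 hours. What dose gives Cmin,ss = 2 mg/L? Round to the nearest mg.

110 mg

τ/t½ = 12/27 ≈ 0.44444, so f = (1/2)^(12/27) ≈ 0.734867.
Cmin,ss = (D/Vd)·f/(1−f), so D = Cmin,ss·Vd·(1−f)/f.
D = 2 × 153 × (1−f)/f ≈ 2 × 153 × 0.36079 ≈ 110.40 mg.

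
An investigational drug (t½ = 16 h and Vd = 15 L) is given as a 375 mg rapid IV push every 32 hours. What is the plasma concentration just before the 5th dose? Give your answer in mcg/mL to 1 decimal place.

f = (1/2)^(τ/t½) = (1/2)^(32/16) ≈ 0.2500.
C₀ = D/Vd = 375/15 ≈ 25.000 mcg/mL.
Before the 5th dose, 4 doses have been given. Superposition: Cmin = C₀·(f + f² + … + f^4).
≈ 25.000 × (0.2500 + 0.0625 + 0.0156 + 0.0039) ≈ 25.000 × 0.3320 ≈ 8.300 mcg/mL.

8.3 mcg/mL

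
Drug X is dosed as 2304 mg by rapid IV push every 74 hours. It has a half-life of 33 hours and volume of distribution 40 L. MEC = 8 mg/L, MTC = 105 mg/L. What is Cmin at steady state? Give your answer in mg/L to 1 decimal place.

15.4 mg/L

τ/t½ = 74/33 ≈ 2.2424, so fraction remaining f = (1/2)^(74/33) ≈ 0.2113.
Single-dose peak C₀ = D/Vd = 2304/40 ≈ 57.600 mg/L.
Steady-state trough Cmin,ss = C₀·f/(1−f) ≈ 57.600 × 0.2113/0.7887 ≈ 15.432 mg/L.
Trough 15.4 mg/L vs MEC 8 mg/L: adequate.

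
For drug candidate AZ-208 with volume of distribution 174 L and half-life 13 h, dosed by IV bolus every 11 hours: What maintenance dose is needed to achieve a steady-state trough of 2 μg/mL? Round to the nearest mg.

278 mg

τ/t½ = 11/13 ≈ 0.84615, so f = (1/2)^(11/13) ≈ 0.556266.
Cmin,ss = (D/Vd)·f/(1−f), so D = Cmin,ss·Vd·(1−f)/f.
D = 2 × 174 × (1−f)/f ≈ 2 × 174 × 0.79770 ≈ 277.60 mg.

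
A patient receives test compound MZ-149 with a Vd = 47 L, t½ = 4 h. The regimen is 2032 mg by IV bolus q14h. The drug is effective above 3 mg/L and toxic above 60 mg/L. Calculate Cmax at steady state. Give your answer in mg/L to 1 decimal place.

k = ln2/t½ = ln2/4 ≈ 0.173287 h⁻¹; fraction remaining f = e^(−kτ) = e^(−0.173287×14) ≈ 0.0884.
At steady state, accumulation factor R = 1/(1 − e^(−kτ)) ≈ 1.0970.
Single-dose peak C₀ = D/Vd = 2032/47 ≈ 43.234 mg/L.
Steady-state peak Cmax,ss = C₀·R ≈ 43.234 × 1.0970 ≈ 47.428 mg/L.
Peak 47.4 mg/L vs MTC 60 mg/L: below toxic threshold.

47.4 mg/L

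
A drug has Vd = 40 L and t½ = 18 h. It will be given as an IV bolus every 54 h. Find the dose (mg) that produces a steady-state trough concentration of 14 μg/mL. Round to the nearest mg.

3920 mg

τ/t½ = 54/18 ≈ 3, so f = (1/2)^(54/18) ≈ 0.125000.
Cmin,ss = (D/Vd)·f/(1−f), so D = Cmin,ss·Vd·(1−f)/f.
D = 14 × 40 × (1−f)/f ≈ 14 × 40 × 7.00000 ≈ 3920.00 mg.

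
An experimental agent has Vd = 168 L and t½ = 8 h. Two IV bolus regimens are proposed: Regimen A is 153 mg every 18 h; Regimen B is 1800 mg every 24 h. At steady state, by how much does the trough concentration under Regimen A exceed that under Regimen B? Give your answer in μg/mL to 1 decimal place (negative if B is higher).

Regimen A: f = (1/2)^(18/8) ≈ 0.2102; Cmin,ss = (153/168)·f/(1−f) ≈ 0.242 μg/mL.
Regimen B: f = (1/2)^(24/8) ≈ 0.1250; Cmin,ss = (1800/168)·f/(1−f) ≈ 1.531 μg/mL.
Difference ≈ 0.242 − 1.531 ≈ -1.289 μg/mL.

-1.3 μg/mL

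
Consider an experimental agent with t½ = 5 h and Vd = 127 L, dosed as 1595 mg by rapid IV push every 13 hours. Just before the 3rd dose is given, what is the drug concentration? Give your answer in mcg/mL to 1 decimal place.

2.4 mcg/mL

f = (1/2)^(τ/t½) = (1/2)^(13/5) ≈ 0.1649.
C₀ = D/Vd = 1595/127 ≈ 12.559 mcg/mL.
Before the 3rd dose, 2 doses have been given. Superposition: Cmin = C₀·(f + f²).
≈ 12.559 × (0.1649 + 0.0272) ≈ 12.559 × 0.1921 ≈ 2.413 mcg/mL.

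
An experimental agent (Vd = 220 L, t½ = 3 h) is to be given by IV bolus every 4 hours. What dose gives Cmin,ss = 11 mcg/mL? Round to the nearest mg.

3678 mg

τ/t½ = 4/3 ≈ 1.3333, so f = (1/2)^(4/3) ≈ 0.396850.
Cmin,ss = (D/Vd)·f/(1−f), so D = Cmin,ss·Vd·(1−f)/f.
D = 11 × 220 × (1−f)/f ≈ 11 × 220 × 1.51984 ≈ 3678.01 mg.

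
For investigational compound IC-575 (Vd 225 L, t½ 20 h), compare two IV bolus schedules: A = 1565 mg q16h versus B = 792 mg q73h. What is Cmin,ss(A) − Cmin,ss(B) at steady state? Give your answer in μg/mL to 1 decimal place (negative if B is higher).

9.1 μg/mL

Regimen A: f = (1/2)^(16/20) ≈ 0.5743; Cmin,ss = (1565/225)·f/(1−f) ≈ 9.384 μg/mL.
Regimen B: f = (1/2)^(73/20) ≈ 0.0797; Cmin,ss = (792/225)·f/(1−f) ≈ 0.305 μg/mL.
Difference ≈ 9.384 − 0.305 ≈ 9.079 μg/mL.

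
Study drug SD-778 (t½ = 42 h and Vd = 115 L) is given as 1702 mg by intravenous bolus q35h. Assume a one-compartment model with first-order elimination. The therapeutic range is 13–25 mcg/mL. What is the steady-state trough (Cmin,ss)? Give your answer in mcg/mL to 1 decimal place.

18.9 mcg/mL

Over one 35-h interval, 35/42 ≈ 0.83333 half-lives elapse, leaving f ≈ 0.5612 of each dose.
At steady state, accumulation factor R = 1/(1 − e^(−kτ)) ≈ 2.2789.
Each bolus raises the concentration by D/Vd = 1702/115 ≈ 14.800 mcg/mL.
Steady-state peak Cmax,ss = C₀·R ≈ 14.800 × 2.2789 ≈ 33.728 mcg/mL.
Steady-state trough Cmin,ss = Cmax,ss·f ≈ 33.728 × 0.5612 ≈ 18.928 mcg/mL.
Trough 18.9 mcg/mL vs MEC 13 mcg/mL: adequate.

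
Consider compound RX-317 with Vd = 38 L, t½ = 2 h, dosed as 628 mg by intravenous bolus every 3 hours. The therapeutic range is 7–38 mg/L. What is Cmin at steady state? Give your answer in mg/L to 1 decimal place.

9.0 mg/L

k = ln2/t½ = ln2/2 ≈ 0.346574 h⁻¹; fraction remaining f = e^(−kτ) = e^(−0.346574×3) ≈ 0.3536.
Single-dose peak C₀ = D/Vd = 628/38 ≈ 16.526 mg/L.
Steady-state trough Cmin,ss = C₀·f/(1−f) ≈ 16.526 × 0.3536/0.6464 ≈ 9.040 mg/L.
Trough 9.0 mg/L vs MEC 7 mg/L: adequate.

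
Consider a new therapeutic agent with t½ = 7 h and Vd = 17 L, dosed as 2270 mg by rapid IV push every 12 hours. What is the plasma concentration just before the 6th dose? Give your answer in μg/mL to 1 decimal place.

f = (1/2)^(τ/t½) = (1/2)^(12/7) ≈ 0.3048.
C₀ = D/Vd = 2270/17 ≈ 133.529 μg/mL.
Before the 6th dose, 5 doses have been given. Superposition: Cmin = C₀·(f + f² + … + f^5).
≈ 133.529 × (0.3048 + 0.0929 + 0.0283 + 0.0086 + 0.0026) ≈ 133.529 × 0.4372 ≈ 58.379 μg/mL.

58.4 μg/mL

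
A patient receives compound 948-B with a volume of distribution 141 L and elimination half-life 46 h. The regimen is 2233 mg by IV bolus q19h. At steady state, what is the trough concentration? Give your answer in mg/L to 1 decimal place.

τ/t½ = 19/46 ≈ 0.41304, so fraction remaining f = (1/2)^(19/46) ≈ 0.7510.
Each bolus raises the concentration by D/Vd = 2233/141 ≈ 15.837 mg/L.
Steady-state trough Cmin,ss = C₀·f/(1−f) ≈ 15.837 × 0.7510/0.2490 ≈ 47.765 mg/L.

47.8 mg/L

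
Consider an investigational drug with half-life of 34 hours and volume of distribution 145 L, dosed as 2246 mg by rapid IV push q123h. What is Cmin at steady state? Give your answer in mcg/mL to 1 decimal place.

1.4 mcg/mL

k = ln2/t½ = ln2/34 ≈ 0.020387 h⁻¹; fraction remaining f = e^(−kτ) = e^(−0.020387×123) ≈ 0.0815.
Each bolus raises the concentration by D/Vd = 2246/145 ≈ 15.490 mcg/mL.
Steady-state trough Cmin,ss = C₀·f/(1−f) ≈ 15.490 × 0.0815/0.9185 ≈ 1.374 mcg/mL.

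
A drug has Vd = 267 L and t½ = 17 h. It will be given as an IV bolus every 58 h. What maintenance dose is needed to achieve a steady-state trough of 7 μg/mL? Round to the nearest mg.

τ/t½ = 58/17 ≈ 3.4118, so f = (1/2)^(58/17) ≈ 0.093963.
Cmin,ss = (D/Vd)·f/(1−f), so D = Cmin,ss·Vd·(1−f)/f.
D = 7 × 267 × (1−f)/f ≈ 7 × 267 × 9.64249 ≈ 18021.81 mg.

18022 mg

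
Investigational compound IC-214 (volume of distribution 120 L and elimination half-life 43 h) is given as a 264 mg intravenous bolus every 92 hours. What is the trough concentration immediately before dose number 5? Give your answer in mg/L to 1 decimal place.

f = (1/2)^(τ/t½) = (1/2)^(92/43) ≈ 0.2270.
C₀ = D/Vd = 264/120 ≈ 2.200 mg/L.
Before the 5th dose, 4 doses have been given. Superposition: Cmin = C₀·(f + f² + … + f^4).
≈ 2.200 × (0.2270 + 0.0515 + 0.0117 + 0.0027) ≈ 2.200 × 0.2929 ≈ 0.644 mg/L.

0.6 mg/L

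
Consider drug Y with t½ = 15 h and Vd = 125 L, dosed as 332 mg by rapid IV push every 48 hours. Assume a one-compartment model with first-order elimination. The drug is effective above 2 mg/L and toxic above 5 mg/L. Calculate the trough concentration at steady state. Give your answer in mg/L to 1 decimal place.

Over one 48-h interval, 48/15 ≈ 3.2 half-lives elapse, leaving f ≈ 0.1088 of each dose.
Accumulation ratio R = 1/(1 − f) ≈ 1/0.8912 ≈ 1.1221.
Each bolus raises the concentration by D/Vd = 332/125 ≈ 2.656 mg/L.
Cmax,ss = C₀/(1 − f) ≈ 2.656/0.8912 ≈ 2.980 mg/L.
One interval later, Cmin,ss = Cmax,ss·e^(−kτ) ≈ 2.980 × 0.1088 ≈ 0.324 mg/L.
Trough 0.3 mg/L vs MEC 2 mg/L: subtherapeutic.

0.3 mg/L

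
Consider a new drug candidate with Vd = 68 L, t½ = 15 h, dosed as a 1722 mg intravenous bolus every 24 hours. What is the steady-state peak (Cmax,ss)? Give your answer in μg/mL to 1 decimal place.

37.8 μg/mL

Over one 24-h interval, 24/15 ≈ 1.6 half-lives elapse, leaving f ≈ 0.3299 of each dose.
At steady state, accumulation factor R = 1/(1 − e^(−kτ)) ≈ 1.4923.
Each bolus raises the concentration by D/Vd = 1722/68 ≈ 25.324 μg/mL.
Steady-state peak Cmax,ss = C₀·R ≈ 25.324 × 1.4923 ≈ 37.791 μg/mL.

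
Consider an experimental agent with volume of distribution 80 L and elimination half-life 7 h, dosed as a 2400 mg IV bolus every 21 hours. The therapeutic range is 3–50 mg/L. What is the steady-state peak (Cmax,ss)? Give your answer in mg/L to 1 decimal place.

34.3 mg/L

The dosing interval is 3 half-lives, so f = 2^(−3) = 0.125.
Accumulation ratio R = 1/(1 − f) = 1/0.875 = 8/7.
Single-dose peak C₀ = D/Vd = 2400/80 = 30 mg/L.
Steady-state peak Cmax,ss = C₀·R = 30 × 8/7 ≈ 34.286 mg/L.
Peak 34.3 mg/L vs MTC 50 mg/L: below toxic threshold.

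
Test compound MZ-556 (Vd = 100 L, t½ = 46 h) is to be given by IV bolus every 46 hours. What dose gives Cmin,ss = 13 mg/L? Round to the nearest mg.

τ/t½ = 46/46 ≈ 1, so f = (1/2)^(46/46) ≈ 0.500000.
Cmin,ss = (D/Vd)·f/(1−f), so D = Cmin,ss·Vd·(1−f)/f.
D = 13 × 100 × (1−f)/f ≈ 13 × 100 × 1.00000 ≈ 1300.00 mg.

1300 mg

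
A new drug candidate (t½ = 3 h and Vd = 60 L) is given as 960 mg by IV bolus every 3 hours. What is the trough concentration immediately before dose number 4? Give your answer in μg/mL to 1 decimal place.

f = (1/2)^(τ/t½) = (1/2)^(3/3) ≈ 0.5000.
C₀ = D/Vd = 960/60 ≈ 16.000 μg/mL.
Before the 4th dose, 3 doses have been given. Superposition: Cmin = C₀·(f + f² + … + f^3).
≈ 16.000 × (0.5000 + 0.2500 + 0.1250) ≈ 16.000 × 0.8750 ≈ 14.000 μg/mL.

14.0 μg/mL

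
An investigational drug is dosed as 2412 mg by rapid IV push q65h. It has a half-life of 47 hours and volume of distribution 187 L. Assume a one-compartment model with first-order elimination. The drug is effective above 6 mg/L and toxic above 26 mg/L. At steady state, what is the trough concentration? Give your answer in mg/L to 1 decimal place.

8.0 mg/L

Over one 65-h interval, 65/47 ≈ 1.383 half-lives elapse, leaving f ≈ 0.3834 of each dose.
Single-dose peak C₀ = D/Vd = 2412/187 ≈ 12.898 mg/L.
Steady-state trough Cmin,ss = C₀·f/(1−f) ≈ 12.898 × 0.3834/0.6166 ≈ 8.020 mg/L.
Trough 8.0 mg/L vs MEC 6 mg/L: adequate.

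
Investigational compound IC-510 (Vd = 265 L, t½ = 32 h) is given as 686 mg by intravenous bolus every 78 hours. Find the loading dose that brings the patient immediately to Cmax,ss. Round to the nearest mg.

841 mg

f = (1/2)^(78/32) ≈ 0.184603; accumulation ratio R = 1/(1−f) ≈ 1.22640.
Loading dose to hit Cmax,ss on first dose: D_load = D_maint·R ≈ 686 × 1.22640 ≈ 841.31 mg.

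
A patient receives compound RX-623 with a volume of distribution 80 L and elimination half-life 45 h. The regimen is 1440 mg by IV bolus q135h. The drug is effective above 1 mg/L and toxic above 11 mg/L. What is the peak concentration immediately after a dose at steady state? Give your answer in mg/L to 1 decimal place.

20.6 mg/L

τ = 135 h = 3 half-lives, so f = (1/2)^3 = 0.125.
At steady state, R = 1/(1 − 0.125) = 8/7.
Single-dose peak C₀ = D/Vd = 1440/80 = 18 mg/L.
Steady-state peak Cmax,ss = C₀·R = 18 × 8/7 ≈ 20.571 mg/L.
Peak 20.6 mg/L vs MTC 11 mg/L: exceeds toxic threshold.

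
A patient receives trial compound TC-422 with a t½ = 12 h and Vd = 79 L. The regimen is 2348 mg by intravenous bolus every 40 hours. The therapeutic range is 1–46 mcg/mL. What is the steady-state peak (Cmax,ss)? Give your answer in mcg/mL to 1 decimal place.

τ/t½ = 40/12 ≈ 3.3333, so fraction remaining f = (1/2)^(40/12) ≈ 0.0992.
At steady state, accumulation factor R = 1/(1 − e^(−kτ)) ≈ 1.1101.
Single-dose peak C₀ = D/Vd = 2348/79 ≈ 29.722 mcg/mL.
Steady-state peak Cmax,ss = C₀·R ≈ 29.722 × 1.1101 ≈ 32.994 mcg/mL.
Peak 33.0 mcg/mL vs MTC 46 mcg/mL: below toxic threshold.

33.0 mcg/mL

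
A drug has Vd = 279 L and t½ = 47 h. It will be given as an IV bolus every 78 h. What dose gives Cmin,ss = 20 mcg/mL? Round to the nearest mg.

τ/t½ = 78/47 ≈ 1.6596, so f = (1/2)^(78/47) ≈ 0.316532.
Cmin,ss = (D/Vd)·f/(1−f), so D = Cmin,ss·Vd·(1−f)/f.
D = 20 × 279 × (1−f)/f ≈ 20 × 279 × 2.15924 ≈ 12048.56 mg.

12049 mg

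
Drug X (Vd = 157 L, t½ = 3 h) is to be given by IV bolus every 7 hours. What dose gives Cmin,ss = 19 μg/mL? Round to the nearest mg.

τ/t½ = 7/3 ≈ 2.3333, so f = (1/2)^(7/3) ≈ 0.198425.
Cmin,ss = (D/Vd)·f/(1−f), so D = Cmin,ss·Vd·(1−f)/f.
D = 19 × 157 × (1−f)/f ≈ 19 × 157 × 4.03969 ≈ 12050.40 mg.

12050 mg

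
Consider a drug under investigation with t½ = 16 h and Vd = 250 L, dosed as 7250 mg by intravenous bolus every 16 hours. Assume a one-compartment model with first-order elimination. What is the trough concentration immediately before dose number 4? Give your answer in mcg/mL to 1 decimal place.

25.4 mcg/mL

f = (1/2)^(τ/t½) = (1/2)^(16/16) ≈ 0.5000.
C₀ = D/Vd = 7250/250 ≈ 29.000 mcg/mL.
Before the 4th dose, 3 doses have been given. Superposition: Cmin = C₀·(f + f² + … + f^3).
≈ 29.000 × (0.5000 + 0.2500 + 0.1250) ≈ 29.000 × 0.8750 ≈ 25.375 mcg/mL.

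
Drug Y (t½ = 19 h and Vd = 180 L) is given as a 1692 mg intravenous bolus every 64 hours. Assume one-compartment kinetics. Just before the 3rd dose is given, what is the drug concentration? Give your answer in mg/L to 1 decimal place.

1.0 mg/L

f = (1/2)^(τ/t½) = (1/2)^(64/19) ≈ 0.0968.
C₀ = D/Vd = 1692/180 ≈ 9.400 mg/L.
Before the 3rd dose, 2 doses have been given. Superposition: Cmin = C₀·(f + f²).
≈ 9.400 × (0.0968 + 0.0094) ≈ 9.400 × 0.1062 ≈ 0.998 mg/L.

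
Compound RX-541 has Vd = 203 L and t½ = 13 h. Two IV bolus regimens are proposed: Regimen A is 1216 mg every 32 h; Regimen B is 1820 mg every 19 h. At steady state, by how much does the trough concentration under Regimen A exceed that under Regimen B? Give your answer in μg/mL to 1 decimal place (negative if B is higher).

-3.8 μg/mL

Regimen A: f = (1/2)^(32/13) ≈ 0.1816; Cmin,ss = (1216/203)·f/(1−f) ≈ 1.329 μg/mL.
Regimen B: f = (1/2)^(19/13) ≈ 0.3631; Cmin,ss = (1820/203)·f/(1−f) ≈ 5.111 μg/mL.
Difference ≈ 1.329 − 5.111 ≈ -3.782 μg/mL.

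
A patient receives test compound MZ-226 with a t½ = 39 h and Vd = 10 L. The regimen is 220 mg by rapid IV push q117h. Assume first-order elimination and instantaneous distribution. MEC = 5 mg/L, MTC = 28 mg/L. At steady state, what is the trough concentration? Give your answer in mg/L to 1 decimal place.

3.1 mg/L

τ = 117 h = 3 half-lives, so f = (1/2)^3 = 0.125.
Accumulation ratio R = 1/(1 − f) = 1/0.875 = 8/7.
Single-dose peak C₀ = D/Vd = 220/10 = 22 mg/L.
Steady-state peak Cmax,ss = C₀·R = 22 × 8/7 ≈ 25.143 mg/L.
Steady-state trough Cmin,ss = Cmax,ss·f ≈ 25.143 × 0.125 ≈ 3.143 mg/L.
Trough 3.1 mg/L vs MEC 5 mg/L: subtherapeutic.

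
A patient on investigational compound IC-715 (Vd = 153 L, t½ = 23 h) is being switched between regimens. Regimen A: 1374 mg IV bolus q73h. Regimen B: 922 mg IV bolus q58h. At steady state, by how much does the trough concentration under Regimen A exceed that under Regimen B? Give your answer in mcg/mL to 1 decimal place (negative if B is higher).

Regimen A: f = (1/2)^(73/23) ≈ 0.1108; Cmin,ss = (1374/153)·f/(1−f) ≈ 1.119 mcg/mL.
Regimen B: f = (1/2)^(58/23) ≈ 0.1741; Cmin,ss = (922/153)·f/(1−f) ≈ 1.270 mcg/mL.
Difference ≈ 1.119 − 1.270 ≈ -0.151 mcg/mL.

-0.2 mcg/mL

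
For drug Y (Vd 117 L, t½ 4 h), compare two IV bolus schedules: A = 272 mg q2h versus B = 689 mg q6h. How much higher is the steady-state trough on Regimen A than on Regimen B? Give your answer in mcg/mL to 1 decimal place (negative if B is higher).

2.4 mcg/mL

Regimen A: f = (1/2)^(2/4) ≈ 0.7071; Cmin,ss = (272/117)·f/(1−f) ≈ 5.612 mcg/mL.
Regimen B: f = (1/2)^(6/4) ≈ 0.3536; Cmin,ss = (689/117)·f/(1−f) ≈ 3.221 mcg/mL.
Difference ≈ 5.612 − 3.221 ≈ 2.391 mcg/mL.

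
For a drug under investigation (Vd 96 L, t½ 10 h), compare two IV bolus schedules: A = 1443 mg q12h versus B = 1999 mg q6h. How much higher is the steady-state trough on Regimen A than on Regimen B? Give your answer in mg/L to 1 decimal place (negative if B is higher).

-28.8 mg/L

Regimen A: f = (1/2)^(12/10) ≈ 0.4353; Cmin,ss = (1443/96)·f/(1−f) ≈ 11.587 mg/L.
Regimen B: f = (1/2)^(6/10) ≈ 0.6598; Cmin,ss = (1999/96)·f/(1−f) ≈ 40.385 mg/L.
Difference ≈ 11.587 − 40.385 ≈ -28.798 mg/L.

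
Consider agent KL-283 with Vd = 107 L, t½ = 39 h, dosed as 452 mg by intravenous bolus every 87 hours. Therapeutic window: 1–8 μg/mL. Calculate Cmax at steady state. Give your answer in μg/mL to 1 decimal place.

5.4 μg/mL

τ/t½ = 87/39 ≈ 2.2308, so fraction remaining f = (1/2)^(87/39) ≈ 0.2130.
Accumulation ratio R = 1/(1 − f) ≈ 1/0.7870 ≈ 1.2706.
Each bolus raises the concentration by D/Vd = 452/107 ≈ 4.224 μg/mL.
Steady-state peak Cmax,ss = C₀·R ≈ 4.224 × 1.2706 ≈ 5.367 μg/mL.
Peak 5.4 μg/mL vs MTC 8 μg/mL: below toxic threshold.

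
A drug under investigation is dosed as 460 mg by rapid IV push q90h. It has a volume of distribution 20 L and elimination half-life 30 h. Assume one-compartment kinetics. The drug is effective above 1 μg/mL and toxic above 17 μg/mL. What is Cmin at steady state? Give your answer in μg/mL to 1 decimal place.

3.3 μg/mL

τ = 90 h = 3 half-lives, so f = (1/2)^3 = 0.125.
Accumulation ratio R = 1/(1 − f) = 1/0.875 = 8/7.
Single-dose peak C₀ = D/Vd = 460/20 = 23 μg/mL.
Steady-state peak Cmax,ss = C₀·R = 23 × 8/7 ≈ 26.286 μg/mL.
Steady-state trough Cmin,ss = Cmax,ss·f ≈ 26.286 × 0.125 ≈ 3.286 μg/mL.
Trough 3.3 μg/mL vs MEC 1 μg/mL: adequate.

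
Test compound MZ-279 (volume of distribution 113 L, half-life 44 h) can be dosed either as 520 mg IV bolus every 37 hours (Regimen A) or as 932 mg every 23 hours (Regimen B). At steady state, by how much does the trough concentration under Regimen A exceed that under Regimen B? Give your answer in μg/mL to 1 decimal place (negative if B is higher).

-13.1 μg/mL

Regimen A: f = (1/2)^(37/44) ≈ 0.5583; Cmin,ss = (520/113)·f/(1−f) ≈ 5.817 μg/mL.
Regimen B: f = (1/2)^(23/44) ≈ 0.6961; Cmin,ss = (932/113)·f/(1−f) ≈ 18.892 μg/mL.
Difference ≈ 5.817 − 18.892 ≈ -13.075 μg/mL.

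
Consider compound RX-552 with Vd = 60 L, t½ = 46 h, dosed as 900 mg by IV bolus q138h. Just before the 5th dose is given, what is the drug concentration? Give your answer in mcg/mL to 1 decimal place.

f = (1/2)^(τ/t½) = (1/2)^(138/46) ≈ 0.1250.
C₀ = D/Vd = 900/60 ≈ 15.000 mcg/mL.
Before the 5th dose, 4 doses have been given. Superposition: Cmin = C₀·(f + f² + … + f^4).
≈ 15.000 × (0.1250 + 0.0156 + 0.0020 + 0.0002) ≈ 15.000 × 0.1428 ≈ 2.142 mcg/mL.

2.1 mcg/mL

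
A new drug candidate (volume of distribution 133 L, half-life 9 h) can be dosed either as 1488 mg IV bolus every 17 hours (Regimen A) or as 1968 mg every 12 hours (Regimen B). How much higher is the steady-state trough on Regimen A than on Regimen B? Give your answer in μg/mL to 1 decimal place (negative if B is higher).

Regimen A: f = (1/2)^(17/9) ≈ 0.2700; Cmin,ss = (1488/133)·f/(1−f) ≈ 4.138 μg/mL.
Regimen B: f = (1/2)^(12/9) ≈ 0.3969; Cmin,ss = (1968/133)·f/(1−f) ≈ 9.738 μg/mL.
Difference ≈ 4.138 − 9.738 ≈ -5.600 μg/mL.

-5.6 μg/mL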